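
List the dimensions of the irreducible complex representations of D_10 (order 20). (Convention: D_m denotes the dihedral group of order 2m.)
Dimensions: 1, 1, 1, 1, 2, 2, 2, 2

Details: There are 8 irreducibles (= number of conjugacy classes). Their dimensions d_i satisfy sum d_i^2 = |G| = 20: 1 + 1 + 1 + 1 + 4 + 4 + 4 + 4 = 20.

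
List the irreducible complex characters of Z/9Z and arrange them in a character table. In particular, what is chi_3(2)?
Character table of Z/9Z (irreps indexed chi_0,...,chi_8 with chi_k(m) = zeta_9^(k*m), zeta_9 = exp(2*pi*i/9)):
  irrep \ class  {0} (size 1)  {1} (size 1)    {2} (size 1)    {3} (size 1)    {4} (size 1)    {5} (size 1)    {6} (size 1)    {7} (size 1)    {8} (size 1)  
  chi_0          1             1               1               1               1               1               1               1               1             
  chi_1          1             exp(2*I*pi/9)   exp(4*I*pi/9)   exp(2*I*pi/3)   exp(8*I*pi/9)   exp(-8*I*pi/9)  exp(-2*I*pi/3)  exp(-4*I*pi/9)  exp(-2*I*pi/9)
  chi_2          1             exp(4*I*pi/9)   exp(8*I*pi/9)   exp(-2*I*pi/3)  exp(-2*I*pi/9)  exp(2*I*pi/9)   exp(2*I*pi/3)   exp(-8*I*pi/9)  exp(-4*I*pi/9)
  chi_3          1             exp(2*I*pi/3)   exp(-2*I*pi/3)  1               exp(2*I*pi/3)   exp(-2*I*pi/3)  1               exp(2*I*pi/3)   exp(-2*I*pi/3)
  chi_4          1             exp(8*I*pi/9)   exp(-2*I*pi/9)  exp(2*I*pi/3)   exp(-4*I*pi/9)  exp(4*I*pi/9)   exp(-2*I*pi/3)  exp(2*I*pi/9)   exp(-8*I*pi/9)
  chi_5          1             exp(-8*I*pi/9)  exp(2*I*pi/9)   exp(-2*I*pi/3)  exp(4*I*pi/9)   exp(-4*I*pi/9)  exp(2*I*pi/3)   exp(-2*I*pi/9)  exp(8*I*pi/9) 
  chi_6          1             exp(-2*I*pi/3)  exp(2*I*pi/3)   1               exp(-2*I*pi/3)  exp(2*I*pi/3)   1               exp(-2*I*pi/3)  exp(2*I*pi/3) 
  chi_7          1             exp(-4*I*pi/9)  exp(-8*I*pi/9)  exp(2*I*pi/3)   exp(2*I*pi/9)   exp(-2*I*pi/9)  exp(-2*I*pi/3)  exp(8*I*pi/9)   exp(4*I*pi/9) 
  chi_8          1             exp(-2*I*pi/9)  exp(-4*I*pi/9)  exp(-2*I*pi/3)  exp(-8*I*pi/9)  exp(8*I*pi/9)   exp(2*I*pi/3)   exp(4*I*pi/9)   exp(2*I*pi/9) 

Spot check: chi_3(2) = zeta_9^(3*2) = zeta_9^6 = exp(-2*I*pi/3).

Justification: Z/9Z is abelian, so all 9 irreducible complex representations are 1-dimensional. They are given by chi_k(m) = zeta_9^(k*m) for k = 0,...,8. Row orthogonality: sum_m chi_k(m) conj(chi_l(m)) = 9 * [k = l].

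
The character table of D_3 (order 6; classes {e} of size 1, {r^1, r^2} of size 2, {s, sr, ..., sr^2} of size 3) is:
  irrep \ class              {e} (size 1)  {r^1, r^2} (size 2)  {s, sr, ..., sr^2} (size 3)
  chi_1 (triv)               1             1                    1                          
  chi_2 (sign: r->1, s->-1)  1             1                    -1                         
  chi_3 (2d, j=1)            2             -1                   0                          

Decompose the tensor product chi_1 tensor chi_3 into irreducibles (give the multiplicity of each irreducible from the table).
chi_1 tensor chi_3 = chi_3 (all other irreducibles have multiplicity 0).

Reasoning: The character of a tensor product is the pointwise product (chi_1 * chi_3)(C) = chi_1(C) * chi_3(C):
  {e}: (1)*(2), {r^1, r^2}: (1)*(-1), {s, sr, ..., sr^2}: (1)*(0)
so (chi_1 * chi_3) takes values
  {e} -> 2, {r^1, r^2} -> -1, {s, sr, ..., sr^2} -> 0.
Now take the inner product of this character with each irreducible chi from the table, <chi_1*chi_3, chi> = (1/6) sum_C |C| (chi_1*chi_3)(C) conj(chi(C)):
  <chi_1*chi_3, chi_1> = (1/6)[1*(2)*conj(1) + 2*(-1)*conj(1) + 3*(0)*conj(1)]
      = (1/6)[(2) + (-2) + (0)] = 0/6 = 0
  <chi_1*chi_3, chi_2> = (1/6)[1*(2)*conj(1) + 2*(-1)*conj(1) + 3*(0)*conj(-1)]
      = (1/6)[(2) + (-2) + (0)] = 0/6 = 0
  <chi_1*chi_3, chi_3> = (1/6)[1*(2)*conj(2) + 2*(-1)*conj(-1) + 3*(0)*conj(0)]
      = (1/6)[(4) + (2) + (0)] = 6/6 = 1
Hence the multiplicities are chi_3: 1. Dimension check: dim(chi_1)*dim(chi_3) = 1*2 = 2 and sum (mult * dim) = 1*2 = 2.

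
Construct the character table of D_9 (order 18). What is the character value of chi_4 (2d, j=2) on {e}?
Conjugacy classes: {e} of size 1, {r^1, r^8} of size 2, {r^2, r^7} of size 2, {r^3, r^6} of size 2, {r^4, r^5} of size 2, {s, sr, ..., sr^8} of size 9.
Character table:
  irrep \ class              {e} (size 1)  {r^1, r^8} (size 2)  {r^2, r^7} (size 2)  {r^3, r^6} (size 2)  {r^4, r^5} (size 2)  {s, sr, ..., sr^8} (size 9)
  chi_1 (triv)               1             1                    1                    1                    1                    1                          
  chi_2 (sign: r->1, s->-1)  1             1                    1                    1                    1                    -1                         
  chi_3 (2d, j=1)            2             2*cos(2*pi/9)        2*cos(4*pi/9)        -1                   -2*cos(pi/9)         0                          
  chi_4 (2d, j=2)            2             2*cos(4*pi/9)        -2*cos(pi/9)         -1                   2*cos(2*pi/9)        0                          
  chi_5 (2d, j=3)            2             -1                   -1                   2                    -1                   0                          
  chi_6 (2d, j=4)            2             -2*cos(pi/9)         2*cos(2*pi/9)        -1                   2*cos(4*pi/9)        0                          

Spot check: chi_4 (2d, j=2) on {e} = 2.

Reasoning: D_9 has order 2*9 = 18 with 6 conjugacy classes, hence 6 irreducibles. Sum of squared dims 1 + 1 + 4 + 4 + 4 + 4 = 18 = |G|. Linear characters come from the abelianisation; the 2-dimensional irreps have character r^k -> 2*cos(2*pi*j*k/9), reflections -> 0.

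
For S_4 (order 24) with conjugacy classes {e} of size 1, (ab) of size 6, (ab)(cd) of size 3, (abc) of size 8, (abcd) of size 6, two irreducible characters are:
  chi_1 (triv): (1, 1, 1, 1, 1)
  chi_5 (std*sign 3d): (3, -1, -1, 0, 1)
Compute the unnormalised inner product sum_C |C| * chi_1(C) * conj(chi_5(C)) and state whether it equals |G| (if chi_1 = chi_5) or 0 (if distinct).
Sum = 0; so <chi_1, chi_5> = 0 (distinct irreducibles are orthogonal).

Why: Compute term by term over conjugacy classes (|C| * chi_1(C) * conj(chi_5(C))):
  1*(1)*conj(3) + 6*(1)*conj(-1) + 3*(1)*conj(-1) + 8*(1)*conj(0) + 6*(1)*conj(1)
  = (3) + (-6) + (-3) + (0) + (6)
  = 0.
Dividing by |G| = 24 gives 0/24 = 0, matching the row-orthogonality relation <chi_1, chi_5> = [chi_1 = chi_5].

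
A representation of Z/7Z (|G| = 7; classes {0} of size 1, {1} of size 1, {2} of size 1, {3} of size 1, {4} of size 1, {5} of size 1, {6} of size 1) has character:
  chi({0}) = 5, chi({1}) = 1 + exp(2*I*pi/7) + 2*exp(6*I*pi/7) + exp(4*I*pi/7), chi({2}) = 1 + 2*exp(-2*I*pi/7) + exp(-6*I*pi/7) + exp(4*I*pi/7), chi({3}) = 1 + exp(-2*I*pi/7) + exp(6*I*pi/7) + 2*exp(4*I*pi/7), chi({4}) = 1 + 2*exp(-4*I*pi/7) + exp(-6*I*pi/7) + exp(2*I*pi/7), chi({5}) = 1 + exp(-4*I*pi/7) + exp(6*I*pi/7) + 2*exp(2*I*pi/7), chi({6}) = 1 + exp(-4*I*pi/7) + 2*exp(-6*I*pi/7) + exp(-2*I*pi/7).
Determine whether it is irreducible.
Not irreducible (reducible): <chi, chi> = 7 > 1.

<chi, chi> = (1/|G|) sum_C |C| * |chi(C)|^2 = (1/7)[1*|5|^2 + 1*|1 + exp(2*I*pi/7) + 2*exp(6*I*pi/7) + exp(4*I*pi/7)|^2 + 1*|1 + 2*exp(-2*I*pi/7) + exp(-6*I*pi/7) + exp(4*I*pi/7)|^2 + 1*|1 + exp(-2*I*pi/7) + exp(6*I*pi/7) + 2*exp(4*I*pi/7)|^2 + 1*|1 + 2*exp(-4*I*pi/7) + exp(-6*I*pi/7) + exp(2*I*pi/7)|^2 + 1*|1 + exp(-4*I*pi/7) + exp(6*I*pi/7) + 2*exp(2*I*pi/7)|^2 + 1*|1 + exp(-4*I*pi/7) + 2*exp(-6*I*pi/7) + exp(-2*I*pi/7)|^2]
  = (1/7)[(25) + (7 + 4*exp(-2*I*pi/7) + 3*exp(-4*I*pi/7) + 2*exp(-6*I*pi/7) + 2*exp(6*I*pi/7) + 3*exp(4*I*pi/7) + 4*exp(2*I*pi/7)) + (7 + 4*exp(-4*I*pi/7) + 2*exp(-2*I*pi/7) + 3*exp(-6*I*pi/7) + 3*exp(6*I*pi/7) + 2*exp(2*I*pi/7) + 4*exp(4*I*pi/7)) + (7 + 3*exp(-2*I*pi/7) + 2*exp(-4*I*pi/7) + 4*exp(-6*I*pi/7) + 4*exp(6*I*pi/7) + 2*exp(4*I*pi/7) + 3*exp(2*I*pi/7)) + (7 + 3*exp(-2*I*pi/7) + 2*exp(-4*I*pi/7) + 4*exp(-6*I*pi/7) + 4*exp(6*I*pi/7) + 2*exp(4*I*pi/7) + 3*exp(2*I*pi/7)) + (7 + 4*exp(-4*I*pi/7) + 2*exp(-2*I*pi/7) + 3*exp(-6*I*pi/7) + 3*exp(6*I*pi/7) + 2*exp(2*I*pi/7) + 4*exp(4*I*pi/7)) + (7 + 4*exp(-2*I*pi/7) + 3*exp(-4*I*pi/7) + 2*exp(-6*I*pi/7) + 2*exp(6*I*pi/7) + 3*exp(4*I*pi/7) + 4*exp(2*I*pi/7))] = 49/7 = 7.
(Exp terms are combined using exp(i*s)*conj(exp(i*t)) = exp(i*(s-t)), and sums of them are collapsed using the identity that for every m > 1 the m distinct m-th roots of unity sum to 0, e.g. 1 + exp(2*I*pi/3) + exp(-2*I*pi/3) = 0.)
A character is irreducible iff <chi, chi> = 1, so this representation is reducible.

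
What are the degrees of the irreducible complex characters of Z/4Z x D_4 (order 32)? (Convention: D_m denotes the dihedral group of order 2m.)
Dimensions: 1, 1, 1, 1, 1, 1, 1, 1, 1, 1, 1, 1, 1, 1, 1, 1, 2, 2, 2, 2

Details: There are 20 irreducibles (= number of conjugacy classes). Their dimensions d_i satisfy sum d_i^2 = |G| = 32: 1 + 1 + 1 + 1 + 1 + 1 + 1 + 1 + 1 + 1 + 1 + 1 + 1 + 1 + 1 + 1 + 4 + 4 + 4 + 4 = 32. (For the product with Z/4Z: each of the 4 1-dim characters of Z/4Z tensors with each irrep of D_4, giving 4 copies of each D_4-dimension.)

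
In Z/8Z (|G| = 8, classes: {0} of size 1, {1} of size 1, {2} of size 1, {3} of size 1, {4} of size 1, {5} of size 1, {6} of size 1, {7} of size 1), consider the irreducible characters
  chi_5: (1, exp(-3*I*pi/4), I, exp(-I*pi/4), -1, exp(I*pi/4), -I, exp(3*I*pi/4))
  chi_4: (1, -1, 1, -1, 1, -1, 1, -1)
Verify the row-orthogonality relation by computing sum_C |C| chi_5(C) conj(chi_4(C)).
Sum = 0; so <chi_5, chi_4> = 0 (distinct irreducibles are orthogonal).

Details: Compute term by term over conjugacy classes (|C| * chi_5(C) * conj(chi_4(C))):
  1*(1)*conj(1) + 1*(exp(-3*I*pi/4))*conj(-1) + 1*(I)*conj(1) + 1*(exp(-I*pi/4))*conj(-1) + 1*(-1)*conj(1) + 1*(exp(I*pi/4))*conj(-1) + 1*(-I)*conj(1) + 1*(exp(3*I*pi/4))*conj(-1)
  = (1) + (-exp(-3*I*pi/4)) + (I) + (-exp(-I*pi/4)) + (-1) + (-exp(I*pi/4)) + (-I) + (-exp(3*I*pi/4))
  = 0.
(Exp terms are combined using exp(i*s)*conj(exp(i*t)) = exp(i*(s-t)), and sums of them are collapsed using the identity that for every m > 1 the m distinct m-th roots of unity sum to 0, e.g. 1 + exp(2*I*pi/3) + exp(-2*I*pi/3) = 0.)
Dividing by |G| = 8 gives 0/8 = 0, matching the row-orthogonality relation <chi_5, chi_4> = [chi_5 = chi_4].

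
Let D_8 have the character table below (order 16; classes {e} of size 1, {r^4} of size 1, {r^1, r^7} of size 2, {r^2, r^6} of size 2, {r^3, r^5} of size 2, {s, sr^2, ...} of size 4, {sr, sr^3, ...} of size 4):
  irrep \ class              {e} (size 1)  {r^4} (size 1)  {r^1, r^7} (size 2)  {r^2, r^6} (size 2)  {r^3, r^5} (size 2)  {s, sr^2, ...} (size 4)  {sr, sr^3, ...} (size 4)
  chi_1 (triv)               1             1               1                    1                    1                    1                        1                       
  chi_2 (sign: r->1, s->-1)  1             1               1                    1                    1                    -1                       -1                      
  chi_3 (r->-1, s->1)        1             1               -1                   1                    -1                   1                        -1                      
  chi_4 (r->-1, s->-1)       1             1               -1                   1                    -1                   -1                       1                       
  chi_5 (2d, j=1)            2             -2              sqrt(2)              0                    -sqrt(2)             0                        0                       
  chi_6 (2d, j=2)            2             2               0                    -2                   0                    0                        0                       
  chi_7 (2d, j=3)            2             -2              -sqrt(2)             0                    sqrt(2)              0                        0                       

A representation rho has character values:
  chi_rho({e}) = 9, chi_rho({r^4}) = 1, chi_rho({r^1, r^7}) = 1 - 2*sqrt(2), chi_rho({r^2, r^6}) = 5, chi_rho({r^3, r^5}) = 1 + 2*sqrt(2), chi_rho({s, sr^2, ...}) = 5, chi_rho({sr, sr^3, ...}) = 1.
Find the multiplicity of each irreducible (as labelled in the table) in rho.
Multiplicities: chi_1: 3, chi_2: 0, chi_3: 2, chi_4: 0, chi_5: 0, chi_6: 0, chi_7: 2.

Use <chi_rho, chi> = (1/|G|) sum_C |C| * chi_rho(C) * conj(chi(C)) with |G| = 16 for each irreducible chi in the table:
  <chi_rho, chi_1> = (1/16)[1*(9)*conj(1) + 1*(1)*conj(1) + 2*(1 - 2*sqrt(2))*conj(1) + 2*(5)*conj(1) + 2*(1 + 2*sqrt(2))*conj(1) + 4*(5)*conj(1) + 4*(1)*conj(1)]
      = (1/16)[(9) + (1) + (2 - 4*sqrt(2)) + (10) + (2 + 4*sqrt(2)) + (20) + (4)] = 48/16 = 3
  <chi_rho, chi_2> = (1/16)[1*(9)*conj(1) + 1*(1)*conj(1) + 2*(1 - 2*sqrt(2))*conj(1) + 2*(5)*conj(1) + 2*(1 + 2*sqrt(2))*conj(1) + 4*(5)*conj(-1) + 4*(1)*conj(-1)]
      = (1/16)[(9) + (1) + (2 - 4*sqrt(2)) + (10) + (2 + 4*sqrt(2)) + (-20) + (-4)] = 0/16 = 0
  <chi_rho, chi_3> = (1/16)[1*(9)*conj(1) + 1*(1)*conj(1) + 2*(1 - 2*sqrt(2))*conj(-1) + 2*(5)*conj(1) + 2*(1 + 2*sqrt(2))*conj(-1) + 4*(5)*conj(1) + 4*(1)*conj(-1)]
      = (1/16)[(9) + (1) + (-2 + 4*sqrt(2)) + (10) + (-4*sqrt(2) - 2) + (20) + (-4)] = 32/16 = 2
  <chi_rho, chi_4> = (1/16)[1*(9)*conj(1) + 1*(1)*conj(1) + 2*(1 - 2*sqrt(2))*conj(-1) + 2*(5)*conj(1) + 2*(1 + 2*sqrt(2))*conj(-1) + 4*(5)*conj(-1) + 4*(1)*conj(1)]
      = (1/16)[(9) + (1) + (-2 + 4*sqrt(2)) + (10) + (-4*sqrt(2) - 2) + (-20) + (4)] = 0/16 = 0
  <chi_rho, chi_5> = (1/16)[1*(9)*conj(2) + 1*(1)*conj(-2) + 2*(1 - 2*sqrt(2))*conj(sqrt(2)) + 2*(5)*conj(0) + 2*(1 + 2*sqrt(2))*conj(-sqrt(2)) + 4*(5)*conj(0) + 4*(1)*conj(0)]
      = (1/16)[(18) + (-2) + (-8 + 2*sqrt(2)) + (0) + (-8 - 2*sqrt(2)) + (0) + (0)] = 0/16 = 0
  <chi_rho, chi_6> = (1/16)[1*(9)*conj(2) + 1*(1)*conj(2) + 2*(1 - 2*sqrt(2))*conj(0) + 2*(5)*conj(-2) + 2*(1 + 2*sqrt(2))*conj(0) + 4*(5)*conj(0) + 4*(1)*conj(0)]
      = (1/16)[(18) + (2) + (0) + (-20) + (0) + (0) + (0)] = 0/16 = 0
  <chi_rho, chi_7> = (1/16)[1*(9)*conj(2) + 1*(1)*conj(-2) + 2*(1 - 2*sqrt(2))*conj(-sqrt(2)) + 2*(5)*conj(0) + 2*(1 + 2*sqrt(2))*conj(sqrt(2)) + 4*(5)*conj(0) + 4*(1)*conj(0)]
      = (1/16)[(18) + (-2) + (8 - 2*sqrt(2)) + (0) + (2*sqrt(2) + 8) + (0) + (0)] = 32/16 = 2
Dimension check: dim(rho) = sum (mult * dim) = 3*1 + 0*1 + 2*1 + 0*1 + 0*2 + 0*2 + 2*2 = 9 = chi_rho(e) = 9.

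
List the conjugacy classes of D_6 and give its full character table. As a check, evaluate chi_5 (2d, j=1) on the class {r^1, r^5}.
Conjugacy classes: {e} of size 1, {r^3} of size 1, {r^1, r^5} of size 2, {r^2, r^4} of size 2, {s, sr^2, ...} of size 3, {sr, sr^3, ...} of size 3.
Character table:
  irrep \ class              {e} (size 1)  {r^3} (size 1)  {r^1, r^5} (size 2)  {r^2, r^4} (size 2)  {s, sr^2, ...} (size 3)  {sr, sr^3, ...} (size 3)
  chi_1 (triv)               1             1               1                    1                    1                        1                       
  chi_2 (sign: r->1, s->-1)  1             1               1                    1                    -1                       -1                      
  chi_3 (r->-1, s->1)        1             -1              -1                   1                    1                        -1                      
  chi_4 (r->-1, s->-1)       1             -1              -1                   1                    -1                       1                       
  chi_5 (2d, j=1)            2             -2              1                    -1                   0                        0                       
  chi_6 (2d, j=2)            2             2               -1                   -1                   0                        0                       

Spot check: chi_5 (2d, j=1) on {r^1, r^5} = 1.

Solution. D_6 has order 2*6 = 12 with 6 conjugacy classes, hence 6 irreducibles. Sum of squared dims 1 + 1 + 1 + 1 + 4 + 4 = 12 = |G|. Linear characters come from the abelianisation; the 2-dimensional irreps have character r^k -> 2*cos(2*pi*j*k/6), reflections -> 0.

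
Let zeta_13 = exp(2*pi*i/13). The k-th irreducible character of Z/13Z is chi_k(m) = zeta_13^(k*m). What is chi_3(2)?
chi_3(2) = zeta_13^6 = exp(12*I*pi/13)

Proof sketch: chi_3(2) = zeta_13^(3*2) = zeta_13^6. Since zeta_13^13 = 1, this equals zeta_13^6 = exp(2*pi*i*6/13) = exp(12*I*pi/13).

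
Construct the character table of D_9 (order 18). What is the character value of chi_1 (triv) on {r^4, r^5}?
Conjugacy classes: {e} of size 1, {r^1, r^8} of size 2, {r^2, r^7} of size 2, {r^3, r^6} of size 2, {r^4, r^5} of size 2, {s, sr, ..., sr^8} of size 9.
Character table:
  irrep \ class              {e} (size 1)  {r^1, r^8} (size 2)  {r^2, r^7} (size 2)  {r^3, r^6} (size 2)  {r^4, r^5} (size 2)  {s, sr, ..., sr^8} (size 9)
  chi_1 (triv)               1             1                    1                    1                    1                    1                          
  chi_2 (sign: r->1, s->-1)  1             1                    1                    1                    1                    -1                         
  chi_3 (2d, j=1)            2             2*cos(2*pi/9)        2*cos(4*pi/9)        -1                   -2*cos(pi/9)         0                          
  chi_4 (2d, j=2)            2             2*cos(4*pi/9)        -2*cos(pi/9)         -1                   2*cos(2*pi/9)        0                          
  chi_5 (2d, j=3)            2             -1                   -1                   2                    -1                   0                          
  chi_6 (2d, j=4)            2             -2*cos(pi/9)         2*cos(2*pi/9)        -1                   2*cos(4*pi/9)        0                          

Spot check: chi_1 (triv) on {r^4, r^5} = 1.

Reasoning: D_9 has order 2*9 = 18 with 6 conjugacy classes, hence 6 irreducibles. Sum of squared dims 1 + 1 + 4 + 4 + 4 + 4 = 18 = |G|. Linear characters come from the abelianisation; the 2-dimensional irreps have character r^k -> 2*cos(2*pi*j*k/9), reflections -> 0.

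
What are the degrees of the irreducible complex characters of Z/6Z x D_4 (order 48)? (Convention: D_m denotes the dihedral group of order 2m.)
Dimensions: 1, 1, 1, 1, 1, 1, 1, 1, 1, 1, 1, 1, 1, 1, 1, 1, 1, 1, 1, 1, 1, 1, 1, 1, 2, 2, 2, 2, 2, 2

Details: There are 30 irreducibles (= number of conjugacy classes). Their dimensions d_i satisfy sum d_i^2 = |G| = 48: 1 + 1 + 1 + 1 + 1 + 1 + 1 + 1 + 1 + 1 + 1 + 1 + 1 + 1 + 1 + 1 + 1 + 1 + 1 + 1 + 1 + 1 + 1 + 1 + 4 + 4 + 4 + 4 + 4 + 4 = 48. (For the product with Z/6Z: each of the 6 1-dim characters of Z/6Z tensors with each irrep of D_4, giving 6 copies of each D_4-dimension.)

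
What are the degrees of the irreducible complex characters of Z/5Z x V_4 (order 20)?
Dimensions: 1, 1, 1, 1, 1, 1, 1, 1, 1, 1, 1, 1, 1, 1, 1, 1, 1, 1, 1, 1

Working: There are 20 irreducibles (= number of conjugacy classes). Their dimensions d_i satisfy sum d_i^2 = |G| = 20: 1 + 1 + 1 + 1 + 1 + 1 + 1 + 1 + 1 + 1 + 1 + 1 + 1 + 1 + 1 + 1 + 1 + 1 + 1 + 1 = 20. (For the product with Z/5Z: each of the 5 1-dim characters of Z/5Z tensors with each irrep of V_4, giving 5 copies of each V_4-dimension.)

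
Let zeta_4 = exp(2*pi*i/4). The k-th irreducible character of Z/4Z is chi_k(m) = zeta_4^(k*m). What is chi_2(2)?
chi_2(2) = zeta_4^4 = 1

Solution. chi_2(2) = zeta_4^(2*2) = zeta_4^4. Since zeta_4^4 = 1, this equals zeta_4^0 = exp(2*pi*i*0/4) = 1.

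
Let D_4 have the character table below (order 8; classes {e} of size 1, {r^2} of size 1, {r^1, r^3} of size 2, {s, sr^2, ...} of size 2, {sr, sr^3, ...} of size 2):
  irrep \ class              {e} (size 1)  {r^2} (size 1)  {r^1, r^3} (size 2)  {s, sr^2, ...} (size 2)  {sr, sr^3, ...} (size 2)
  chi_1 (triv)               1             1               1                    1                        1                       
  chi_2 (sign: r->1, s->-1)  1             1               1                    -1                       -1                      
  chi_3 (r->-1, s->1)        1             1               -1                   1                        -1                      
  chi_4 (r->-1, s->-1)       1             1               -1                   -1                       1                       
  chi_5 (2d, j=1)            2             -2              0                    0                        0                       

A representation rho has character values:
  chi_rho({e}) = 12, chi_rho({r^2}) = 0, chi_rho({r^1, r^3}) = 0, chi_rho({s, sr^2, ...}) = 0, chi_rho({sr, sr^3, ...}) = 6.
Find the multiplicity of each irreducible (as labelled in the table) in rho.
Multiplicities: chi_1: 3, chi_2: 0, chi_3: 0, chi_4: 3, chi_5: 3.

Proof sketch: Use <chi_rho, chi> = (1/|G|) sum_C |C| * chi_rho(C) * conj(chi(C)) with |G| = 8 for each irreducible chi in the table:
  <chi_rho, chi_1> = (1/8)[1*(12)*conj(1) + 1*(0)*conj(1) + 2*(0)*conj(1) + 2*(0)*conj(1) + 2*(6)*conj(1)]
      = (1/8)[(12) + (0) + (0) + (0) + (12)] = 24/8 = 3
  <chi_rho, chi_2> = (1/8)[1*(12)*conj(1) + 1*(0)*conj(1) + 2*(0)*conj(1) + 2*(0)*conj(-1) + 2*(6)*conj(-1)]
      = (1/8)[(12) + (0) + (0) + (0) + (-12)] = 0/8 = 0
  <chi_rho, chi_3> = (1/8)[1*(12)*conj(1) + 1*(0)*conj(1) + 2*(0)*conj(-1) + 2*(0)*conj(1) + 2*(6)*conj(-1)]
      = (1/8)[(12) + (0) + (0) + (0) + (-12)] = 0/8 = 0
  <chi_rho, chi_4> = (1/8)[1*(12)*conj(1) + 1*(0)*conj(1) + 2*(0)*conj(-1) + 2*(0)*conj(-1) + 2*(6)*conj(1)]
      = (1/8)[(12) + (0) + (0) + (0) + (12)] = 24/8 = 3
  <chi_rho, chi_5> = (1/8)[1*(12)*conj(2) + 1*(0)*conj(-2) + 2*(0)*conj(0) + 2*(0)*conj(0) + 2*(6)*conj(0)]
      = (1/8)[(24) + (0) + (0) + (0) + (0)] = 24/8 = 3
Dimension check: dim(rho) = sum (mult * dim) = 3*1 + 0*1 + 0*1 + 3*1 + 3*2 = 12 = chi_rho(e) = 12.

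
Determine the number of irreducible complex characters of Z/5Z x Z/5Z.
25

Working: The number of irreducible complex representations of a finite group equals its number of conjugacy classes. Z/5Z x Z/5Z is abelian of order 25, so every element is its own conjugacy class: 25 classes, so Z/5Z x Z/5Z (order 25) has exactly 25 irreducible complex representations.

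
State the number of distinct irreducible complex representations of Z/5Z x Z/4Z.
20

Proof sketch: The number of irreducible complex representations of a finite group equals its number of conjugacy classes. Z/5Z x Z/4Z is abelian of order 20, so every element is its own conjugacy class: 20 classes, so Z/5Z x Z/4Z (order 20) has exactly 20 irreducible complex representations.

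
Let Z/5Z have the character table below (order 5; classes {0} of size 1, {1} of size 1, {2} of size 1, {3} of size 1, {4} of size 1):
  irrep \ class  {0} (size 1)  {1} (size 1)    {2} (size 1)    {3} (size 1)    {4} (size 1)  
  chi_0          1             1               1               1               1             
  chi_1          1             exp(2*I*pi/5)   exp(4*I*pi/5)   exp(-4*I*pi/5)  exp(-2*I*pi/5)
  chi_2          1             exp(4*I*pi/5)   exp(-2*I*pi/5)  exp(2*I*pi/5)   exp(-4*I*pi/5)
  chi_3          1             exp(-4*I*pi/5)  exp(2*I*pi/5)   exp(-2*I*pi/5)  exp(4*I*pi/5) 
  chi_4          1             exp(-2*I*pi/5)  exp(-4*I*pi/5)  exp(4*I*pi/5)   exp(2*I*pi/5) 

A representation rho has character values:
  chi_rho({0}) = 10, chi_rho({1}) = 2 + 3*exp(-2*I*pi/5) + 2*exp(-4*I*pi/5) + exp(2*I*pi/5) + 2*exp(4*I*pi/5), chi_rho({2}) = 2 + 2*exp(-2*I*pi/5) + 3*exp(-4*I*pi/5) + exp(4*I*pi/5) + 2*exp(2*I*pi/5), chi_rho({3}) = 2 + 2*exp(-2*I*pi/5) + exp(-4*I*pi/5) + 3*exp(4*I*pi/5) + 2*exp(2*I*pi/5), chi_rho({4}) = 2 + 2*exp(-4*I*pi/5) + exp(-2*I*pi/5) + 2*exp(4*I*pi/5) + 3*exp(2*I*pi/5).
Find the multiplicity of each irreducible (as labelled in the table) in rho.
Multiplicities: chi_0: 2, chi_1: 1, chi_2: 2, chi_3: 2, chi_4: 3.

Explanation: Use <chi_rho, chi> = (1/|G|) sum_C |C| * chi_rho(C) * conj(chi(C)) with |G| = 5 for each irreducible chi in the table:
  <chi_rho, chi_0> = (1/5)[1*(10)*conj(1) + 1*(2 + 3*exp(-2*I*pi/5) + 2*exp(-4*I*pi/5) + exp(2*I*pi/5) + 2*exp(4*I*pi/5))*conj(1) + 1*(2 + 2*exp(-2*I*pi/5) + 3*exp(-4*I*pi/5) + exp(4*I*pi/5) + 2*exp(2*I*pi/5))*conj(1) + 1*(2 + 2*exp(-2*I*pi/5) + exp(-4*I*pi/5) + 3*exp(4*I*pi/5) + 2*exp(2*I*pi/5))*conj(1) + 1*(2 + 2*exp(-4*I*pi/5) + exp(-2*I*pi/5) + 2*exp(4*I*pi/5) + 3*exp(2*I*pi/5))*conj(1)]
      = (1/5)[(10) + (2 + 3*exp(-2*I*pi/5) + 2*exp(-4*I*pi/5) + exp(2*I*pi/5) + 2*exp(4*I*pi/5)) + (2 + 2*exp(-2*I*pi/5) + 3*exp(-4*I*pi/5) + exp(4*I*pi/5) + 2*exp(2*I*pi/5)) + (2 + 2*exp(-2*I*pi/5) + exp(-4*I*pi/5) + 3*exp(4*I*pi/5) + 2*exp(2*I*pi/5)) + (2 + 2*exp(-4*I*pi/5) + exp(-2*I*pi/5) + 2*exp(4*I*pi/5) + 3*exp(2*I*pi/5))] = 10/5 = 2
  <chi_rho, chi_1> = (1/5)[1*(10)*conj(1) + 1*(2 + 3*exp(-2*I*pi/5) + 2*exp(-4*I*pi/5) + exp(2*I*pi/5) + 2*exp(4*I*pi/5))*conj(exp(2*I*pi/5)) + 1*(2 + 2*exp(-2*I*pi/5) + 3*exp(-4*I*pi/5) + exp(4*I*pi/5) + 2*exp(2*I*pi/5))*conj(exp(4*I*pi/5)) + 1*(2 + 2*exp(-2*I*pi/5) + exp(-4*I*pi/5) + 3*exp(4*I*pi/5) + 2*exp(2*I*pi/5))*conj(exp(-4*I*pi/5)) + 1*(2 + 2*exp(-4*I*pi/5) + exp(-2*I*pi/5) + 2*exp(4*I*pi/5) + 3*exp(2*I*pi/5))*conj(exp(-2*I*pi/5))]
      = (1/5)[(10) + (1 + 2*exp(-2*I*pi/5) + 3*exp(-4*I*pi/5) + 2*exp(4*I*pi/5) + 2*exp(2*I*pi/5)) + (1 + 2*exp(-2*I*pi/5) + 2*exp(-4*I*pi/5) + 2*exp(4*I*pi/5) + 3*exp(2*I*pi/5)) + (1 + 3*exp(-2*I*pi/5) + 2*exp(-4*I*pi/5) + 2*exp(4*I*pi/5) + 2*exp(2*I*pi/5)) + (1 + 2*exp(-2*I*pi/5) + 2*exp(-4*I*pi/5) + 3*exp(4*I*pi/5) + 2*exp(2*I*pi/5))] = 5/5 = 1
  <chi_rho, chi_2> = (1/5)[1*(10)*conj(1) + 1*(2 + 3*exp(-2*I*pi/5) + 2*exp(-4*I*pi/5) + exp(2*I*pi/5) + 2*exp(4*I*pi/5))*conj(exp(4*I*pi/5)) + 1*(2 + 2*exp(-2*I*pi/5) + 3*exp(-4*I*pi/5) + exp(4*I*pi/5) + 2*exp(2*I*pi/5))*conj(exp(-2*I*pi/5)) + 1*(2 + 2*exp(-2*I*pi/5) + exp(-4*I*pi/5) + 3*exp(4*I*pi/5) + 2*exp(2*I*pi/5))*conj(exp(2*I*pi/5)) + 1*(2 + 2*exp(-4*I*pi/5) + exp(-2*I*pi/5) + 2*exp(4*I*pi/5) + 3*exp(2*I*pi/5))*conj(exp(-4*I*pi/5))]
      = (1/5)[(10) + (2 + 2*exp(-4*I*pi/5) + exp(-2*I*pi/5) + 3*exp(4*I*pi/5) + 2*exp(2*I*pi/5)) + (2 + 3*exp(-2*I*pi/5) + exp(-4*I*pi/5) + 2*exp(4*I*pi/5) + 2*exp(2*I*pi/5)) + (2 + 2*exp(-2*I*pi/5) + 2*exp(-4*I*pi/5) + exp(4*I*pi/5) + 3*exp(2*I*pi/5)) + (2 + 2*exp(-2*I*pi/5) + 3*exp(-4*I*pi/5) + exp(2*I*pi/5) + 2*exp(4*I*pi/5))] = 10/5 = 2
  <chi_rho, chi_3> = (1/5)[1*(10)*conj(1) + 1*(2 + 3*exp(-2*I*pi/5) + 2*exp(-4*I*pi/5) + exp(2*I*pi/5) + 2*exp(4*I*pi/5))*conj(exp(-4*I*pi/5)) + 1*(2 + 2*exp(-2*I*pi/5) + 3*exp(-4*I*pi/5) + exp(4*I*pi/5) + 2*exp(2*I*pi/5))*conj(exp(2*I*pi/5)) + 1*(2 + 2*exp(-2*I*pi/5) + exp(-4*I*pi/5) + 3*exp(4*I*pi/5) + 2*exp(2*I*pi/5))*conj(exp(-2*I*pi/5)) + 1*(2 + 2*exp(-4*I*pi/5) + exp(-2*I*pi/5) + 2*exp(4*I*pi/5) + 3*exp(2*I*pi/5))*conj(exp(4*I*pi/5))]
      = (1/5)[(10) + (2 + 2*exp(-2*I*pi/5) + exp(-4*I*pi/5) + 2*exp(4*I*pi/5) + 3*exp(2*I*pi/5)) + (2 + 2*exp(-2*I*pi/5) + 2*exp(-4*I*pi/5) + exp(2*I*pi/5) + 3*exp(4*I*pi/5)) + (2 + 3*exp(-4*I*pi/5) + exp(-2*I*pi/5) + 2*exp(4*I*pi/5) + 2*exp(2*I*pi/5)) + (2 + 3*exp(-2*I*pi/5) + 2*exp(-4*I*pi/5) + exp(4*I*pi/5) + 2*exp(2*I*pi/5))] = 10/5 = 2
  <chi_rho, chi_4> = (1/5)[1*(10)*conj(1) + 1*(2 + 3*exp(-2*I*pi/5) + 2*exp(-4*I*pi/5) + exp(2*I*pi/5) + 2*exp(4*I*pi/5))*conj(exp(-2*I*pi/5)) + 1*(2 + 2*exp(-2*I*pi/5) + 3*exp(-4*I*pi/5) + exp(4*I*pi/5) + 2*exp(2*I*pi/5))*conj(exp(-4*I*pi/5)) + 1*(2 + 2*exp(-2*I*pi/5) + exp(-4*I*pi/5) + 3*exp(4*I*pi/5) + 2*exp(2*I*pi/5))*conj(exp(4*I*pi/5)) + 1*(2 + 2*exp(-4*I*pi/5) + exp(-2*I*pi/5) + 2*exp(4*I*pi/5) + 3*exp(2*I*pi/5))*conj(exp(2*I*pi/5))]
      = (1/5)[(10) + (3 + 2*exp(-2*I*pi/5) + 2*exp(-4*I*pi/5) + exp(4*I*pi/5) + 2*exp(2*I*pi/5)) + (3 + 2*exp(-4*I*pi/5) + exp(-2*I*pi/5) + 2*exp(4*I*pi/5) + 2*exp(2*I*pi/5)) + (3 + 2*exp(-2*I*pi/5) + 2*exp(-4*I*pi/5) + exp(2*I*pi/5) + 2*exp(4*I*pi/5)) + (3 + 2*exp(-2*I*pi/5) + exp(-4*I*pi/5) + 2*exp(4*I*pi/5) + 2*exp(2*I*pi/5))] = 15/5 = 3
(Exp terms are combined using exp(i*s)*conj(exp(i*t)) = exp(i*(s-t)), and sums of them are collapsed using the identity that for every m > 1 the m distinct m-th roots of unity sum to 0, e.g. 1 + exp(2*I*pi/3) + exp(-2*I*pi/3) = 0.)
Dimension check: dim(rho) = sum (mult * dim) = 2*1 + 1*1 + 2*1 + 2*1 + 3*1 = 10 = chi_rho(e) = 10.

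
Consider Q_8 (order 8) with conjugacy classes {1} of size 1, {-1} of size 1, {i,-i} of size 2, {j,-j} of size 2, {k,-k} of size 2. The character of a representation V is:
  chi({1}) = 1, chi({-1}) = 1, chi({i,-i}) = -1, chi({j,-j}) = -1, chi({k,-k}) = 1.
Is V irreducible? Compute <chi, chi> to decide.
Irreducible: <chi, chi> = 1.

Reasoning: <chi, chi> = (1/|G|) sum_C |C| * |chi(C)|^2 = (1/8)[1*|1|^2 + 1*|1|^2 + 2*|-1|^2 + 2*|-1|^2 + 2*|1|^2]
  = (1/8)[(1) + (1) + (2) + (2) + (2)] = 8/8 = 1.
A character is irreducible iff <chi, chi> = 1, so this representation is irreducible.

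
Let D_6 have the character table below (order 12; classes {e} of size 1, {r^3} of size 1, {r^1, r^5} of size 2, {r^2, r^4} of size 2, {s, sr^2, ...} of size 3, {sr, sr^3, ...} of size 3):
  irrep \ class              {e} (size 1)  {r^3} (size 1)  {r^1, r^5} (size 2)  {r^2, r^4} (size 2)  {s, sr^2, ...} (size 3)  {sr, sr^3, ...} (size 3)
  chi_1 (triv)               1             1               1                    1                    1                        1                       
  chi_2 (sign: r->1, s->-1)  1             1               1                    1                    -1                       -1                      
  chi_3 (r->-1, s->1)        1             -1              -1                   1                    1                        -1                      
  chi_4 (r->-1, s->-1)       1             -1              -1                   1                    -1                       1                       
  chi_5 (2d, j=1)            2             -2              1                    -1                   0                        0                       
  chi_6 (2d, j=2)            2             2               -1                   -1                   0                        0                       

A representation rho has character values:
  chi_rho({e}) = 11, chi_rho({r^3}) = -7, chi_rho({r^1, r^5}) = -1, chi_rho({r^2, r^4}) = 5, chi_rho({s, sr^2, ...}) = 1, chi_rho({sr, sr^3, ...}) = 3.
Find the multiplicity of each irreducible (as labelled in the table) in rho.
Multiplicities: chi_1: 2, chi_2: 0, chi_3: 2, chi_4: 3, chi_5: 2, chi_6: 0.

Proof sketch: Use <chi_rho, chi> = (1/|G|) sum_C |C| * chi_rho(C) * conj(chi(C)) with |G| = 12 for each irreducible chi in the table:
  <chi_rho, chi_1> = (1/12)[1*(11)*conj(1) + 1*(-7)*conj(1) + 2*(-1)*conj(1) + 2*(5)*conj(1) + 3*(1)*conj(1) + 3*(3)*conj(1)]
      = (1/12)[(11) + (-7) + (-2) + (10) + (3) + (9)] = 24/12 = 2
  <chi_rho, chi_2> = (1/12)[1*(11)*conj(1) + 1*(-7)*conj(1) + 2*(-1)*conj(1) + 2*(5)*conj(1) + 3*(1)*conj(-1) + 3*(3)*conj(-1)]
      = (1/12)[(11) + (-7) + (-2) + (10) + (-3) + (-9)] = 0/12 = 0
  <chi_rho, chi_3> = (1/12)[1*(11)*conj(1) + 1*(-7)*conj(-1) + 2*(-1)*conj(-1) + 2*(5)*conj(1) + 3*(1)*conj(1) + 3*(3)*conj(-1)]
      = (1/12)[(11) + (7) + (2) + (10) + (3) + (-9)] = 24/12 = 2
  <chi_rho, chi_4> = (1/12)[1*(11)*conj(1) + 1*(-7)*conj(-1) + 2*(-1)*conj(-1) + 2*(5)*conj(1) + 3*(1)*conj(-1) + 3*(3)*conj(1)]
      = (1/12)[(11) + (7) + (2) + (10) + (-3) + (9)] = 36/12 = 3
  <chi_rho, chi_5> = (1/12)[1*(11)*conj(2) + 1*(-7)*conj(-2) + 2*(-1)*conj(1) + 2*(5)*conj(-1) + 3*(1)*conj(0) + 3*(3)*conj(0)]
      = (1/12)[(22) + (14) + (-2) + (-10) + (0) + (0)] = 24/12 = 2
  <chi_rho, chi_6> = (1/12)[1*(11)*conj(2) + 1*(-7)*conj(2) + 2*(-1)*conj(-1) + 2*(5)*conj(-1) + 3*(1)*conj(0) + 3*(3)*conj(0)]
      = (1/12)[(22) + (-14) + (2) + (-10) + (0) + (0)] = 0/12 = 0
Dimension check: dim(rho) = sum (mult * dim) = 2*1 + 0*1 + 2*1 + 3*1 + 2*2 + 0*2 = 11 = chi_rho(e) = 11.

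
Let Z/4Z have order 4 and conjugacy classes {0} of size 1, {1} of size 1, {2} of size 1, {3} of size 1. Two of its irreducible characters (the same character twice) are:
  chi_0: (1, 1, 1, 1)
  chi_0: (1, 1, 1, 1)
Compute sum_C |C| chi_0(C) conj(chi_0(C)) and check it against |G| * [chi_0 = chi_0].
Sum = 4 = |G| = 4; so <chi_0, chi_0> = 1 (norm-1 confirms irreducibility).

Derivation: Compute term by term over conjugacy classes (|C| * chi_0(C) * conj(chi_0(C))):
  1*(1)*conj(1) + 1*(1)*conj(1) + 1*(1)*conj(1) + 1*(1)*conj(1)
  = (1) + (1) + (1) + (1)
  = 4.
(Exp terms are combined using exp(i*s)*conj(exp(i*t)) = exp(i*(s-t)), and sums of them are collapsed using the identity that for every m > 1 the m distinct m-th roots of unity sum to 0, e.g. 1 + exp(2*I*pi/3) + exp(-2*I*pi/3) = 0.)
Dividing by |G| = 4 gives 4/4 = 1, matching the row-orthogonality relation <chi_0, chi_0> = [chi_0 = chi_0].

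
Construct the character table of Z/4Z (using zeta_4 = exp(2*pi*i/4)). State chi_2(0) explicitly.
Character table of Z/4Z (irreps indexed chi_0,...,chi_3 with chi_k(m) = zeta_4^(k*m), zeta_4 = exp(2*pi*i/4)):
  irrep \ class  {0} (size 1)  {1} (size 1)  {2} (size 1)  {3} (size 1)
  chi_0          1             1             1             1           
  chi_1          1             I             -1            -I          
  chi_2          1             -1            1             -1          
  chi_3          1             -I            -1            I           

Spot check: chi_2(0) = zeta_4^(2*0) = zeta_4^0 = 1.

Proof sketch: Z/4Z is abelian, so all 4 irreducible complex representations are 1-dimensional. They are given by chi_k(m) = zeta_4^(k*m) for k = 0,...,3. Row orthogonality: sum_m chi_k(m) conj(chi_l(m)) = 4 * [k = l].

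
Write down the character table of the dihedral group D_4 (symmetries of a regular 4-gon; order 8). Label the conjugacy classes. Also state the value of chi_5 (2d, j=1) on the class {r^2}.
Conjugacy classes: {e} of size 1, {r^2} of size 1, {r^1, r^3} of size 2, {s, sr^2, ...} of size 2, {sr, sr^3, ...} of size 2.
Character table:
  irrep \ class              {e} (size 1)  {r^2} (size 1)  {r^1, r^3} (size 2)  {s, sr^2, ...} (size 2)  {sr, sr^3, ...} (size 2)
  chi_1 (triv)               1             1               1                    1                        1                       
  chi_2 (sign: r->1, s->-1)  1             1               1                    -1                       -1                      
  chi_3 (r->-1, s->1)        1             1               -1                   1                        -1                      
  chi_4 (r->-1, s->-1)       1             1               -1                   -1                       1                       
  chi_5 (2d, j=1)            2             -2              0                    0                        0                       

Spot check: chi_5 (2d, j=1) on {r^2} = -2.

Details: D_4 has order 2*4 = 8 with 5 conjugacy classes, hence 5 irreducibles. Sum of squared dims 1 + 1 + 1 + 1 + 4 = 8 = |G|. Linear characters come from the abelianisation; the 2-dimensional irreps have character r^k -> 2*cos(2*pi*j*k/4), reflections -> 0.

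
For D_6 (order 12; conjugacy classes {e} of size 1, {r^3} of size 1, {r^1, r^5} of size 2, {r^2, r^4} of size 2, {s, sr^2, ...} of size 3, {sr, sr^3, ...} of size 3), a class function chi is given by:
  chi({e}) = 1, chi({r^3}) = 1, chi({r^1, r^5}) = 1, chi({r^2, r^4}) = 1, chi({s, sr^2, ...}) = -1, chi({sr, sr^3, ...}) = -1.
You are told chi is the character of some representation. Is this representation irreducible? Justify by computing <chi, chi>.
Irreducible: <chi, chi> = 1.

Working: <chi, chi> = (1/|G|) sum_C |C| * |chi(C)|^2 = (1/12)[1*|1|^2 + 1*|1|^2 + 2*|1|^2 + 2*|1|^2 + 3*|-1|^2 + 3*|-1|^2]
  = (1/12)[(1) + (1) + (2) + (2) + (3) + (3)] = 12/12 = 1.
A character is irreducible iff <chi, chi> = 1, so this representation is irreducible.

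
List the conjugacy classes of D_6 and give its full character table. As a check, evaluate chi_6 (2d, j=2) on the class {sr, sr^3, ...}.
Conjugacy classes: {e} of size 1, {r^3} of size 1, {r^1, r^5} of size 2, {r^2, r^4} of size 2, {s, sr^2, ...} of size 3, {sr, sr^3, ...} of size 3.
Character table:
  irrep \ class              {e} (size 1)  {r^3} (size 1)  {r^1, r^5} (size 2)  {r^2, r^4} (size 2)  {s, sr^2, ...} (size 3)  {sr, sr^3, ...} (size 3)
  chi_1 (triv)               1             1               1                    1                    1                        1                       
  chi_2 (sign: r->1, s->-1)  1             1               1                    1                    -1                       -1                      
  chi_3 (r->-1, s->1)        1             -1              -1                   1                    1                        -1                      
  chi_4 (r->-1, s->-1)       1             -1              -1                   1                    -1                       1                       
  chi_5 (2d, j=1)            2             -2              1                    -1                   0                        0                       
  chi_6 (2d, j=2)            2             2               -1                   -1                   0                        0                       

Spot check: chi_6 (2d, j=2) on {sr, sr^3, ...} = 0.

Details: D_6 has order 2*6 = 12 with 6 conjugacy classes, hence 6 irreducibles. Sum of squared dims 1 + 1 + 1 + 1 + 4 + 4 = 12 = |G|. Linear characters come from the abelianisation; the 2-dimensional irreps have character r^k -> 2*cos(2*pi*j*k/6), reflections -> 0.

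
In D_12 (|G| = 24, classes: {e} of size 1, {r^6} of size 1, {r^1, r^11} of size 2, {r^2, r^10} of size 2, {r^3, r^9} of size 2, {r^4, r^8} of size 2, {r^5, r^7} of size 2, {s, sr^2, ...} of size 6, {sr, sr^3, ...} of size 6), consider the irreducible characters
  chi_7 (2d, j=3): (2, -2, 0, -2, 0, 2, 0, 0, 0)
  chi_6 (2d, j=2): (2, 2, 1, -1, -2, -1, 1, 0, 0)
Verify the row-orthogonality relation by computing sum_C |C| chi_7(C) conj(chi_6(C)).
Sum = 0; so <chi_7, chi_6> = 0 (distinct irreducibles are orthogonal).

Argument: Compute term by term over conjugacy classes (|C| * chi_7(C) * conj(chi_6(C))):
  1*(2)*conj(2) + 1*(-2)*conj(2) + 2*(0)*conj(1) + 2*(-2)*conj(-1) + 2*(0)*conj(-2) + 2*(2)*conj(-1) + 2*(0)*conj(1) + 6*(0)*conj(0) + 6*(0)*conj(0)
  = (4) + (-4) + (0) + (4) + (0) + (-4) + (0) + (0) + (0)
  = 0.
Dividing by |G| = 24 gives 0/24 = 0, matching the row-orthogonality relation <chi_7, chi_6> = [chi_7 = chi_6].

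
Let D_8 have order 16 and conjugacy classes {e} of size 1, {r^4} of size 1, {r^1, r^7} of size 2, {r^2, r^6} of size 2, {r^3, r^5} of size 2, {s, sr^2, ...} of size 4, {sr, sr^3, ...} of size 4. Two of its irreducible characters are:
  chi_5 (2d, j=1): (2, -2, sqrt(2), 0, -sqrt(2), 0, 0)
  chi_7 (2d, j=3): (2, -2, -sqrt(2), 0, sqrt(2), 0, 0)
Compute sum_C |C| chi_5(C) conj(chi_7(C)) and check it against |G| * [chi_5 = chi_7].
Sum = 0; so <chi_5, chi_7> = 0 (distinct irreducibles are orthogonal).

Explanation: Compute term by term over conjugacy classes (|C| * chi_5(C) * conj(chi_7(C))):
  1*(2)*conj(2) + 1*(-2)*conj(-2) + 2*(sqrt(2))*conj(-sqrt(2)) + 2*(0)*conj(0) + 2*(-sqrt(2))*conj(sqrt(2)) + 4*(0)*conj(0) + 4*(0)*conj(0)
  = (4) + (4) + (-4) + (0) + (-4) + (0) + (0)
  = 0.
Dividing by |G| = 16 gives 0/16 = 0, matching the row-orthogonality relation <chi_5, chi_7> = [chi_5 = chi_7].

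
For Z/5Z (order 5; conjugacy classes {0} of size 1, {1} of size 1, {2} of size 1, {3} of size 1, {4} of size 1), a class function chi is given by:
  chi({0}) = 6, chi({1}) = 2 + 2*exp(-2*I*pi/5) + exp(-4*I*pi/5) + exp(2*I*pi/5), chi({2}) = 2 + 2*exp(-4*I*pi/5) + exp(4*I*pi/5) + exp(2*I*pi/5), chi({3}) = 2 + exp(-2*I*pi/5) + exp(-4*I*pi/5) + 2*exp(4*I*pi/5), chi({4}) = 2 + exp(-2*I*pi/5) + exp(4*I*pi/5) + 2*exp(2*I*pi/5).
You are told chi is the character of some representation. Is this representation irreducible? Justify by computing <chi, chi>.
Not irreducible (reducible): <chi, chi> = 10 > 1.

Proof sketch: <chi, chi> = (1/|G|) sum_C |C| * |chi(C)|^2 = (1/5)[1*|6|^2 + 1*|2 + 2*exp(-2*I*pi/5) + exp(-4*I*pi/5) + exp(2*I*pi/5)|^2 + 1*|2 + 2*exp(-4*I*pi/5) + exp(4*I*pi/5) + exp(2*I*pi/5)|^2 + 1*|2 + exp(-2*I*pi/5) + exp(-4*I*pi/5) + 2*exp(4*I*pi/5)|^2 + 1*|2 + exp(-2*I*pi/5) + exp(4*I*pi/5) + 2*exp(2*I*pi/5)|^2]
  = (1/5)[(36) + (10 + 8*exp(-2*I*pi/5) + 5*exp(-4*I*pi/5) + 5*exp(4*I*pi/5) + 8*exp(2*I*pi/5)) + (10 + 5*exp(-2*I*pi/5) + 8*exp(-4*I*pi/5) + 8*exp(4*I*pi/5) + 5*exp(2*I*pi/5)) + (10 + 5*exp(-2*I*pi/5) + 8*exp(-4*I*pi/5) + 8*exp(4*I*pi/5) + 5*exp(2*I*pi/5)) + (10 + 8*exp(-2*I*pi/5) + 5*exp(-4*I*pi/5) + 5*exp(4*I*pi/5) + 8*exp(2*I*pi/5))] = 50/5 = 10.
(Exp terms are combined using exp(i*s)*conj(exp(i*t)) = exp(i*(s-t)), and sums of them are collapsed using the identity that for every m > 1 the m distinct m-th roots of unity sum to 0, e.g. 1 + exp(2*I*pi/3) + exp(-2*I*pi/3) = 0.)
A character is irreducible iff <chi, chi> = 1, so this representation is reducible.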